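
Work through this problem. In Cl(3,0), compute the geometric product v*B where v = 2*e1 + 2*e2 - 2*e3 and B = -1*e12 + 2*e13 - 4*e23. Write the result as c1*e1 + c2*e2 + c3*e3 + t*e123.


vB has grade-1 (vector) and grade-3 (trivector) parts: vB = (v _| B) + (v ^ B).
Vector part <vB>_1:
  e1: -v2*b12 - v3*b13 = -(2)*(-1) - (-2)*(2) = 6
  e2: v1*b12 - v3*b23 = (2)*(-1) - (-2)*(-4) = -10
  e3: v1*b13 + v2*b23 = (2)*(2) + (2)*(-4) = -4
Trivector part <vB>_3:
  e123: v1*b23 - v2*b13 + v3*b12 = (2)*(-4) - (2)*(2) + (-2)*(-1) = -10
vB = 6*e1 - 10*e2 - 4*e3 - 10*e123


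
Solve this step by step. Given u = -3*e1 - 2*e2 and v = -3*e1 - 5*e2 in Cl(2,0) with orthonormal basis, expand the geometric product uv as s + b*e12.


Expand: (-3*e1 - 2*e2)(-3*e1 - 5*e2)
= (-3)*(-3)*e1e1 + (-3)*(-5)*e1e2 + (-2)*(-3)*e2e1 + (-2)*(-5)*e2e2
Using e1^2 = e2^2 = 1, e2e1 = -e1e2:
Scalar part s = (-3)*(-3) + (-2)*(-5) = 9 + 10 = 19
Bivector part b = (-3)*(-5) - (-2)*(-3) = 15 - 6 = 9
uv = 19 + 9*e12


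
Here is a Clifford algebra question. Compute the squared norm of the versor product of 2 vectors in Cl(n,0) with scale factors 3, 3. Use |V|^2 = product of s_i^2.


Each vector v_i has |v_i|^2 = s_i^2
Squared scales: 3^2 = 9, 3^2 = 9
|V|^2 = 9 * 9
= 81


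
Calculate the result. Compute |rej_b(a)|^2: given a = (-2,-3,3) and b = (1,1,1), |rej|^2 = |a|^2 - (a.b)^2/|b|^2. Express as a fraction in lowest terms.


|a|^2 = (-2)^2 + (-3)^2 + 3^2 = 22
|b|^2 = 1^2 + 1^2 + 1^2 = 3
a . b = (-2)*1 + (-3)*1 + 3*1 = -2
(a.b)^2 = (-2)^2 = 4
|rej|^2 = 22 - 4/3
= (66 - 4)/3
= 62/3
In lowest terms: 62/3


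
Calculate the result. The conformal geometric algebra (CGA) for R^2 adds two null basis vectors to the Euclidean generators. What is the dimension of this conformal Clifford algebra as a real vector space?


The conformal model of R^2 uses Cl(3,1): the 2 Euclidean generators plus two extra orthogonal generators e+ (e+^2 = +1) and e- (e-^2 = -1), from which the null vectors e0, einf are built.
Number of generators m = 2 + 2 = 4.
dim Cl(p,q) = 2^m = 2^4 = 16


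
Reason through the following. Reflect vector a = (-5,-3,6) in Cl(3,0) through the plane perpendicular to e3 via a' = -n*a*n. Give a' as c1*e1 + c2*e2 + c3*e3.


Reflection formula: a' = -n*a*n, with n = e3 (unit vector, n^2 = 1).
For reflection through hyperplane perp to e3:
The component along e3 flips sign, others stay.
a = (-5, -3, 6)
a' = (-5, -3, -6)
a' = -5*e1 - 3*e2 - 6*e3


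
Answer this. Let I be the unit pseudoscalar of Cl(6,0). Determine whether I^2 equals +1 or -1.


The pseudoscalar I = e1...e_n (product of all n generators) of Cl(p,q) satisfies I^2 = (-1)^(q + n(n-1)/2).
p = 6, q = 0, n = p + q = 6
n(n-1)/2 = 6 * 5 / 2 = 15
Exponent = q + n(n-1)/2 = 0 + 15 = 15
I^2 = (-1)^15 = -1


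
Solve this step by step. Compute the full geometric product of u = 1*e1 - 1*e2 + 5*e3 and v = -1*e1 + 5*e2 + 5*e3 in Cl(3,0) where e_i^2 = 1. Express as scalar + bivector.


In Cl(3,0): e_i^2 = 1, e_ie_j = -e_je_i for i != j.
Scalar part = u . v = 1*(-1) + (-1)*5 + 5*5
= -1 + (-5) + 25 = 19
e12 coeff = 1*5 - (-1)*(-1) = 5 - 1 = 4
e13 coeff = 1*5 - 5*(-1) = 5 - (-5) = 10
e23 coeff = (-1)*5 - 5*5 = -5 - 25 = -30
uv = 19 + 4*e12 + 10*e13 - 30*e23


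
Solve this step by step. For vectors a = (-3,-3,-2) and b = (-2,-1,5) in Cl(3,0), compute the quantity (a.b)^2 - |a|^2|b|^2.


a . b = (-3)*(-2) + (-3)*(-1) + (-2)*5
= 6 + 3 + (-10) = -1
|a|^2 = (-3)^2 + (-3)^2 + (-2)^2 = 22
|b|^2 = (-2)^2 + (-1)^2 + 5^2 = 30
(a.b)^2 = (-1)^2 = 1
|a|^2 * |b|^2 = 22 * 30 = 660
Result = 1 - 660 = -659


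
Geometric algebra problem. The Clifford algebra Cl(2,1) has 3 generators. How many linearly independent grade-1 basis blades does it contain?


Number of grade-k basis blades in Cl(p,q) with n = p + q is C(n, k).
n = 2 + 1 = 3
C(3, 1) = 3! / (1! * 2!)
= 6 / (1 * 2)
= 3


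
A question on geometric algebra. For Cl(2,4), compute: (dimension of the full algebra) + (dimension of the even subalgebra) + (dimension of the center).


n = 2 + 4 = 6
Total dim = 2^6 = 64
Even subalgebra dim = 2^5 = 32
n is even, so center dim = 1
Sum = 64 + 32 + 1 = 97


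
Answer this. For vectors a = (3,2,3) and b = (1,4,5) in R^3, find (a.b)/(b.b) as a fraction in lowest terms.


Projection coefficient = (a . b) / (b . b)
a . b = 3*1 + 2*4 + 3*5
= 3 + 8 + 15 = 26
b . b = 1^2 + 4^2 + 5^2
= 1 + 16 + 25 = 42
Coefficient = 26/42
In lowest terms: 13/21


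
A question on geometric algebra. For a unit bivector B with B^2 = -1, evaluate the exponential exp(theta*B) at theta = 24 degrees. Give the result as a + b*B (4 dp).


For a unit bivector B with B^2 = -1, the exponential series gives
e^(theta*B) = cos(theta) + sin(theta)*B (the GA analogue of Euler's formula).
theta = 24 degrees = 0.418879 rad
cos(24 deg) = 0.9135
sin(24 deg) = 0.4067
exp(theta*B) = 0.9135 + 0.4067*B


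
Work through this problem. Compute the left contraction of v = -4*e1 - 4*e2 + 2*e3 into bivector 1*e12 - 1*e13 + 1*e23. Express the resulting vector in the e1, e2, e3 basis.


Left contraction v _| B = <vB>_1 (grade-1 part of the geometric product vB).
Using e1_|e12 = e2, e2_|e12 = -e1, e1_|e13 = e3, e3_|e13 = -e1, e2_|e23 = e3, e3_|e23 = -e2:
e1 coeff: -v2*b12 - v3*b13 = -(-4)*(1) - (2)*(-1) = 6
e2 coeff: v1*b12 - v3*b23 = (-4)*(1) - (2)*(1) = -6
e3 coeff: v1*b13 + v2*b23 = (-4)*(-1) + (-4)*(1) = 0
v _| B = 6*e1 - 6*e2 + 0*e3


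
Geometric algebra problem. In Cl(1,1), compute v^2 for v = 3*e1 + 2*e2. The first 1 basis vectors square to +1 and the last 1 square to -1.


v^2 = sum of c_i^2 * e_i^2
Positive signature terms (e_i^2 = +1): 3^2 = 9
Negative signature terms (e_j^2 = -1): 2^2 = 4
v^2 = 9 - 4 = 5


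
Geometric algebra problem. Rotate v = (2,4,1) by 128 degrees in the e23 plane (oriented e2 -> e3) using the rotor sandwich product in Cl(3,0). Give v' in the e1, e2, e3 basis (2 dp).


Rotor R = cos(64deg) - sin(64deg)*e23
Rotation angle theta = 2 * 64 = 128 degrees in the e23 plane (e2 -> e3).
The component perpendicular to the plane (e1) is invariant: v'_1 = v1 = 2.00
cos(128deg) = -0.6157, sin(128deg) = 0.7880
v'_2 = v2*cos(theta) - v3*sin(theta) = 4*(-0.6157) - 1*0.7880 = -3.25
v'_3 = v2*sin(theta) + v3*cos(theta) = 4*0.7880 + 1*(-0.6157) = 2.54
v' = 2.00*e1 - 3.25*e2 + 2.54*e3


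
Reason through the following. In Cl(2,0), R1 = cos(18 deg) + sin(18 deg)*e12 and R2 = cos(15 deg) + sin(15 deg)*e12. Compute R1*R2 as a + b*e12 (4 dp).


Same-plane rotors commute and their half-angles add:
R1*R2 = cos(a1 + a2) + sin(a1 + a2)*e12.
a1 + a2 = 18 + 15 = 33 deg
cos(33 deg) = 0.8387
sin(33 deg) = 0.5446
R1*R2 = 0.8387 + 0.5446*e12


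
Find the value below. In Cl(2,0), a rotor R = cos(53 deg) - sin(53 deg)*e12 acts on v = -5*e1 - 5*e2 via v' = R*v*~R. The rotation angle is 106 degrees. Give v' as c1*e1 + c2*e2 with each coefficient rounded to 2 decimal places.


Rotor R = cos(53deg) - sin(53deg)*e12
Rotation angle theta = 2 * 53 = 106 degrees
v' = R*v*~R rotates v by theta.
cos(106deg) = -0.2756, sin(106deg) = 0.9613
v'_1 = -5*cos(106deg) - (-5)*sin(106deg)
= -5*(-0.2756) - (-5)*0.9613
= 6.18
v'_2 = -5*sin(106deg) + (-5)*cos(106deg)
= -5*0.9613 + (-5)*(-0.2756)
= -3.43
v' = 6.18*e1 - 3.43*e2


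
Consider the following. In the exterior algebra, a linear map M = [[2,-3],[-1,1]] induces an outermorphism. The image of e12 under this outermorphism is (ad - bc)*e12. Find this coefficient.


The outermorphism of a linear map f sends e1^e2 to f(e1)^f(e2).
f(e1) = 2*e1 - 1*e2
f(e2) = -3*e1 + 1*e2
f(e1) ^ f(e2) = (2*e1 - 1*e2) ^ (-3*e1 + 1*e2)
= 2*1*e12 + (-1)*(-3)*e21
= (2 - 3)*e12
= -1*e12
Coefficient = -1


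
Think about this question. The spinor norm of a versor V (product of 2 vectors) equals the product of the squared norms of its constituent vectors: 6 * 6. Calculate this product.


Spinor norm N(V) = |v1|^2 * |v2|^2 * ... * |v2|^2
= 6 * 6
Running product: 6, 36
N(V) = 36


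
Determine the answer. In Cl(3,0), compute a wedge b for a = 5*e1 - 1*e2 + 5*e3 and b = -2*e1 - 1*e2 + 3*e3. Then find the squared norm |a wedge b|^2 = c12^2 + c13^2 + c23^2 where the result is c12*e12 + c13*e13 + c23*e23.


a wedge b = (a1*b2 - a2*b1)*e12 + (a1*b3 - a3*b1)*e13 + (a2*b3 - a3*b2)*e23
e12 coeff: 5*(-1) - (-1)*(-2) = -5 - 2 = -7
e13 coeff: 5*3 - 5*(-2) = 15 - (-10) = 25
e23 coeff: (-1)*3 - 5*(-1) = -3 - (-5) = 2
|a wedge b|^2 = (-7)^2 + 25^2 + 2^2
= 49 + 625 + 4
= 678


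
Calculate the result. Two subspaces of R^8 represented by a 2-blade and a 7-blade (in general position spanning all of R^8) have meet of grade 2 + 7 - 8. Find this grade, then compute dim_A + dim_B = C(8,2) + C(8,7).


Meet grade = grade(A) + grade(B) - n
= 2 + 7 - 8 = 1
C(8,2) = 28
C(8,7) = 8
dim_A + dim_B = 28 + 8 = 36


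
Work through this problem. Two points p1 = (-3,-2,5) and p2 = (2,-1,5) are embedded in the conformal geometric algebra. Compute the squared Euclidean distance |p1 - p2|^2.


p1 - p2 = (-5, -1, 0)
|p1 - p2|^2 = (-5)^2 + (-1)^2 + 0^2
= 25 + 1 + 0
= 26


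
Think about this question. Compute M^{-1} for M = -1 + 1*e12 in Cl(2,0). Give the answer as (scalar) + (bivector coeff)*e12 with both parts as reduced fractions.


M = -1 + 1*e12, where e12^2 = -1.
Since M commutes with its reverse ~M = a - b*e12, M * ~M = a^2 - b^2*e12^2 = a^2 + b^2.
So M^{-1} = ~M / (a^2 + b^2) = (a - b*e12)/(a^2 + b^2).
a^2 + b^2 = 1 + 1 = 2
Scalar part = -1/2 = -1/2
Bivector coeff = -1/2 = -1/2
M^{-1} = -1/2 - 1/2*e12


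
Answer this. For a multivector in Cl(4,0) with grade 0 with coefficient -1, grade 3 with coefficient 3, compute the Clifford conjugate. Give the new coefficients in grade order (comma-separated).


Clifford conjugate sign for grade k: (-1)^(k(k+1)/2)
Grade 0: (-1)^(0*1/2) = (-1)^0 = 1, coeff -1 -> -1
Grade 3: (-1)^(3*4/2) = (-1)^6 = 1, coeff 3 -> 3
Conjugated coefficients: -1, 3


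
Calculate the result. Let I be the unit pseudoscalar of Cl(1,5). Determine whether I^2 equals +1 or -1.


The pseudoscalar I = e1...e_n (product of all n generators) of Cl(p,q) satisfies I^2 = (-1)^(q + n(n-1)/2).
p = 1, q = 5, n = p + q = 6
n(n-1)/2 = 6 * 5 / 2 = 15
Exponent = q + n(n-1)/2 = 5 + 15 = 20
I^2 = (-1)^20 = +1


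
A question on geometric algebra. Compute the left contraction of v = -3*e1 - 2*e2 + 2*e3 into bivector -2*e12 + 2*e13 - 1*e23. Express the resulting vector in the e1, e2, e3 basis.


Left contraction v _| B = <vB>_1 (grade-1 part of the geometric product vB).
Using e1_|e12 = e2, e2_|e12 = -e1, e1_|e13 = e3, e3_|e13 = -e1, e2_|e23 = e3, e3_|e23 = -e2:
e1 coeff: -v2*b12 - v3*b13 = -(-2)*(-2) - (2)*(2) = -8
e2 coeff: v1*b12 - v3*b23 = (-3)*(-2) - (2)*(-1) = 8
e3 coeff: v1*b13 + v2*b23 = (-3)*(2) + (-2)*(-1) = -4
v _| B = -8*e1 + 8*e2 - 4*e3


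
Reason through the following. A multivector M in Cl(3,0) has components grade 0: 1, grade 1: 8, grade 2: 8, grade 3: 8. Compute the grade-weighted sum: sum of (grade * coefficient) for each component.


Grade-weighted sum = sum of grade_k * coefficient_k
0*1 = 0
1*8 = 8
2*8 = 16
3*8 = 24
Total = 0 + 8 + 16 + 24 = 48


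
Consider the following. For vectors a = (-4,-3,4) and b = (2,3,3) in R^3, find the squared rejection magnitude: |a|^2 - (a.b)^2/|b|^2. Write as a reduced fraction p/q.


|a|^2 = (-4)^2 + (-3)^2 + 4^2 = 41
|b|^2 = 2^2 + 3^2 + 3^2 = 22
a . b = (-4)*2 + (-3)*3 + 4*3 = -5
(a.b)^2 = (-5)^2 = 25
|rej|^2 = 41 - 25/22
= (902 - 25)/22
= 877/22
In lowest terms: 877/22


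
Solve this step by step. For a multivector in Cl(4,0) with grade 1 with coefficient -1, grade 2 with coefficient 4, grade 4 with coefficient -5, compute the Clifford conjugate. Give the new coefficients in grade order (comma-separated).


Clifford conjugate sign for grade k: (-1)^(k(k+1)/2)
Grade 1: (-1)^(1*2/2) = (-1)^1 = -1, coeff -1 -> 1
Grade 2: (-1)^(2*3/2) = (-1)^3 = -1, coeff 4 -> -4
Grade 4: (-1)^(4*5/2) = (-1)^10 = 1, coeff -5 -> -5
Conjugated coefficients: 1, -4, -5


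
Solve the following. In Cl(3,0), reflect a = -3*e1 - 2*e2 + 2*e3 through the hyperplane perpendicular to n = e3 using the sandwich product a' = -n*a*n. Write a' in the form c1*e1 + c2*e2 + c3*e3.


Reflection formula: a' = -n*a*n, with n = e3 (unit vector, n^2 = 1).
For reflection through hyperplane perp to e3:
The component along e3 flips sign, others stay.
a = (-3, -2, 2)
a' = (-3, -2, -2)
a' = -3*e1 - 2*e2 - 2*e3


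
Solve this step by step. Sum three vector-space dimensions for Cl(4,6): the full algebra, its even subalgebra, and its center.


n = 4 + 6 = 10
Total dim = 2^10 = 1024
Even subalgebra dim = 2^9 = 512
n is even, so center dim = 1
Sum = 1024 + 512 + 1 = 1537


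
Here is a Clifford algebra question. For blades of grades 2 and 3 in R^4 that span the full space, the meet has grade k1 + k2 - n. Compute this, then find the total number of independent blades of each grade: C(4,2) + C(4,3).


Meet grade = grade(A) + grade(B) - n
= 2 + 3 - 4 = 1
C(4,2) = 6
C(4,3) = 4
dim_A + dim_B = 6 + 4 = 10


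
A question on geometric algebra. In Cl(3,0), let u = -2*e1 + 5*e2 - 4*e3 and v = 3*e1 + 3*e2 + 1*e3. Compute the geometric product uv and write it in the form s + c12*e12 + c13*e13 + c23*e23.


In Cl(3,0): e_i^2 = 1, e_ie_j = -e_je_i for i != j.
Scalar part = u . v = (-2)*3 + 5*3 + (-4)*1
= -6 + 15 + (-4) = 5
e12 coeff = (-2)*3 - 5*3 = -6 - 15 = -21
e13 coeff = (-2)*1 - (-4)*3 = -2 - (-12) = 10
e23 coeff = 5*1 - (-4)*3 = 5 - (-12) = 17
uv = 5 - 21*e12 + 10*e13 + 17*e23


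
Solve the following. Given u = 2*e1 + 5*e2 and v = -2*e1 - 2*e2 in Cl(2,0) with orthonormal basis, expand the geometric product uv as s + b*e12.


Expand: (2*e1 + 5*e2)(-2*e1 - 2*e2)
= 2*(-2)*e1e1 + 2*(-2)*e1e2 + 5*(-2)*e2e1 + 5*(-2)*e2e2
Using e1^2 = e2^2 = 1, e2e1 = -e1e2:
Scalar part s = 2*(-2) + 5*(-2) = -4 + (-10) = -14
Bivector part b = 2*(-2) - 5*(-2) = -4 - (-10) = 6
uv = -14 + 6*e12


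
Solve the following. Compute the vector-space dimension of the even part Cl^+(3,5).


Even subalgebra dimension = 2^(n-1)
n = 3 + 5 = 8
2^(8 - 1) = 2^7 = 128
Verification: sum of C(8,k) for even k = 1 + 28 + 70 + 28 + 1 = 128
Result = 128


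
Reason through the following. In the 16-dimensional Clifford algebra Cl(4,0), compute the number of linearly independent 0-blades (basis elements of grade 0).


Number of grade-k basis blades in Cl(p,q) with n = p + q is C(n, k).
n = 4 + 0 = 4
C(4, 0) = 4! / (0! * 4!)
= 24 / (1 * 24)
= 1


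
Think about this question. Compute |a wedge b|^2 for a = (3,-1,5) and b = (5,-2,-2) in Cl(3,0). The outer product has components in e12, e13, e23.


a wedge b = (a1*b2 - a2*b1)*e12 + (a1*b3 - a3*b1)*e13 + (a2*b3 - a3*b2)*e23
e12 coeff: 3*(-2) - (-1)*5 = -6 - (-5) = -1
e13 coeff: 3*(-2) - 5*5 = -6 - 25 = -31
e23 coeff: (-1)*(-2) - 5*(-2) = 2 - (-10) = 12
|a wedge b|^2 = (-1)^2 + (-31)^2 + 12^2
= 1 + 961 + 144
= 1106


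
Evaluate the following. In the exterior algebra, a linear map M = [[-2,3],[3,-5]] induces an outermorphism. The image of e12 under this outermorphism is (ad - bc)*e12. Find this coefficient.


The outermorphism of a linear map f sends e1^e2 to f(e1)^f(e2).
f(e1) = -2*e1 + 3*e2
f(e2) = 3*e1 - 5*e2
f(e1) ^ f(e2) = (-2*e1 + 3*e2) ^ (3*e1 - 5*e2)
= (-2)*(-5)*e12 + 3*3*e21
= (10 - 9)*e12
= 1*e12
Coefficient = 1


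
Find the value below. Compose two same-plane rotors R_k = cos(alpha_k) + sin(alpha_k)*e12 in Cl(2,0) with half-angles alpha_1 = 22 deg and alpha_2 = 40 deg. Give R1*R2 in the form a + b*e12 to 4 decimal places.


Same-plane rotors commute and their half-angles add:
R1*R2 = cos(a1 + a2) + sin(a1 + a2)*e12.
a1 + a2 = 22 + 40 = 62 deg
cos(62 deg) = 0.4695
sin(62 deg) = 0.8829
R1*R2 = 0.4695 + 0.8829*e12


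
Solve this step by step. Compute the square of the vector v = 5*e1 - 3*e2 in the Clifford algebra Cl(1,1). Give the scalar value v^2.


v^2 = sum of c_i^2 * e_i^2
Positive signature terms (e_i^2 = +1): 5^2 = 25
Negative signature terms (e_j^2 = -1): (-3)^2 = 9
v^2 = 25 - 9 = 16


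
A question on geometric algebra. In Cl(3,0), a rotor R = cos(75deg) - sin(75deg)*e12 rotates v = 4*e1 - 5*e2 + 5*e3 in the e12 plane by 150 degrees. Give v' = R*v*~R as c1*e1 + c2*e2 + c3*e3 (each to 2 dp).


Rotor R = cos(75deg) - sin(75deg)*e12
Rotation angle theta = 2 * 75 = 150 degrees in the e12 plane (e1 -> e2).
The component perpendicular to the plane (e3) is invariant: v'_3 = v3 = 5.00
cos(150deg) = -0.8660, sin(150deg) = 0.5000
v'_1 = v1*cos(theta) - v2*sin(theta) = 4*(-0.8660) - (-5)*0.5000 = -0.96
v'_2 = v1*sin(theta) + v2*cos(theta) = 4*0.5000 + (-5)*(-0.8660) = 6.33
v' = -0.96*e1 + 6.33*e2 + 5.00*e3


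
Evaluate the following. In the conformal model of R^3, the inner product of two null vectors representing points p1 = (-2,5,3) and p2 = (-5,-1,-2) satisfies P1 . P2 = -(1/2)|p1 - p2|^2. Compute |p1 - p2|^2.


p1 - p2 = (3, 6, 5)
|p1 - p2|^2 = 3^2 + 6^2 + 5^2
= 9 + 36 + 25
= 70


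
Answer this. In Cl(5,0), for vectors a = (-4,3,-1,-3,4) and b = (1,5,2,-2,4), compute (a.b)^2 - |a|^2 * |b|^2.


a . b = (-4)*1 + 3*5 + (-1)*2 + (-3)*(-2) + 4*4
= -4 + 15 + (-2) + 6 + 16 = 31
|a|^2 = (-4)^2 + 3^2 + (-1)^2 + (-3)^2 + 4^2 = 51
|b|^2 = 1^2 + 5^2 + 2^2 + (-2)^2 + 4^2 = 50
(a.b)^2 = 31^2 = 961
|a|^2 * |b|^2 = 51 * 50 = 2550
Result = 961 - 2550 = -1589


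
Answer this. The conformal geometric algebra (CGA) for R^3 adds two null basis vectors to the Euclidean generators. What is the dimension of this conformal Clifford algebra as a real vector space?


The conformal model of R^3 uses Cl(4,1): the 3 Euclidean generators plus two extra orthogonal generators e+ (e+^2 = +1) and e- (e-^2 = -1), from which the null vectors e0, einf are built.
Number of generators m = 3 + 2 = 5.
dim Cl(p,q) = 2^m = 2^5 = 32


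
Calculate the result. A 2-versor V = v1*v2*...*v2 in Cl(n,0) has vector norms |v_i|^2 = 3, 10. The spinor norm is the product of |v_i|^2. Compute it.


Spinor norm N(V) = |v1|^2 * |v2|^2 * ... * |v2|^2
= 3 * 10
Running product: 3, 30
N(V) = 30


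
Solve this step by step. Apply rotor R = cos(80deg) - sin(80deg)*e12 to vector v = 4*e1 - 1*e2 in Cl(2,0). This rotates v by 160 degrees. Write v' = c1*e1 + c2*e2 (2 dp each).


Rotor R = cos(80deg) - sin(80deg)*e12
Rotation angle theta = 2 * 80 = 160 degrees
v' = R*v*~R rotates v by theta.
cos(160deg) = -0.9397, sin(160deg) = 0.3420
v'_1 = 4*cos(160deg) - (-1)*sin(160deg)
= 4*(-0.9397) - (-1)*0.3420
= -3.42
v'_2 = 4*sin(160deg) + (-1)*cos(160deg)
= 4*0.3420 + (-1)*(-0.9397)
= 2.31
v' = -3.42*e1 + 2.31*e2


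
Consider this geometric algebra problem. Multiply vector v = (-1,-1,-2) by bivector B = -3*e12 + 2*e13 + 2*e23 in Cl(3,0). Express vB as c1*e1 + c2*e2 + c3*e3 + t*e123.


vB has grade-1 (vector) and grade-3 (trivector) parts: vB = (v _| B) + (v ^ B).
Vector part <vB>_1:
  e1: -v2*b12 - v3*b13 = -(-1)*(-3) - (-2)*(2) = 1
  e2: v1*b12 - v3*b23 = (-1)*(-3) - (-2)*(2) = 7
  e3: v1*b13 + v2*b23 = (-1)*(2) + (-1)*(2) = -4
Trivector part <vB>_3:
  e123: v1*b23 - v2*b13 + v3*b12 = (-1)*(2) - (-1)*(2) + (-2)*(-3) = 6
vB = 1*e1 + 7*e2 - 4*e3 + 6*e123


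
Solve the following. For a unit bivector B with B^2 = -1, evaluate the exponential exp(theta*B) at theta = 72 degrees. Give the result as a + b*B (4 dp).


For a unit bivector B with B^2 = -1, the exponential series gives
e^(theta*B) = cos(theta) + sin(theta)*B (the GA analogue of Euler's formula).
theta = 72 degrees = 1.256637 rad
cos(72 deg) = 0.3090
sin(72 deg) = 0.9511
exp(theta*B) = 0.3090 + 0.9511*B


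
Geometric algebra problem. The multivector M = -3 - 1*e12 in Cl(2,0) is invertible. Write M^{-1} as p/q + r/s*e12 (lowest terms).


M = -3 - 1*e12, where e12^2 = -1.
Since M commutes with its reverse ~M = a - b*e12, M * ~M = a^2 - b^2*e12^2 = a^2 + b^2.
So M^{-1} = ~M / (a^2 + b^2) = (a - b*e12)/(a^2 + b^2).
a^2 + b^2 = 9 + 1 = 10
Scalar part = -3/10 = -3/10
Bivector coeff = 1/10 = 1/10
M^{-1} = -3/10 + 1/10*e12


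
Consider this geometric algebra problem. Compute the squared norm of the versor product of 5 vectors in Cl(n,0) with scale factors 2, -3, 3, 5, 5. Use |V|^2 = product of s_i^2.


Each vector v_i has |v_i|^2 = s_i^2
Squared scales: 2^2 = 4, (-3)^2 = 9, 3^2 = 9, 5^2 = 25, 5^2 = 25
|V|^2 = 4 * 9 * 9 * 25 * 25
= 202500


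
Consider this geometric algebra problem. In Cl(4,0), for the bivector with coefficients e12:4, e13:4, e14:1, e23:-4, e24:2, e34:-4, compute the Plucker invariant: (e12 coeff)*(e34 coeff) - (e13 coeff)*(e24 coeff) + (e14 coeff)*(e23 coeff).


Plucker relation: af - be + cd
a*f = 4*(-4) = -16
b*e = 4*2 = 8
c*d = 1*(-4) = -4
af - be + cd = -16 - 8 + (-4)
= -28


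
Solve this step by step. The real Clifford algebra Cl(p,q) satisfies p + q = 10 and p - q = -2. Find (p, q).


We need p + q = 10 and p - q = -2.
Adding: 2p = 10 + (-2) = 8, so p = 4.
Then q = 10 - 4 = 6.
(p, q) = (4, 6)


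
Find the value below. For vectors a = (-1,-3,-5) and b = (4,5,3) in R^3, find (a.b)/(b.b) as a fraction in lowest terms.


Projection coefficient = (a . b) / (b . b)
a . b = (-1)*4 + (-3)*5 + (-5)*3
= -4 + (-15) + (-15) = -34
b . b = 4^2 + 5^2 + 3^2
= 16 + 25 + 9 = 50
Coefficient = -34/50
In lowest terms: -17/25


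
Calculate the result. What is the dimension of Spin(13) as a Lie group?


Spin(n) double-covers SO(n); both have Lie algebra so(n) of dimension n(n-1)/2.
n = 13
n(n-1) = 13 * 12 = 156
dim Spin(13) = 156/2 = 78


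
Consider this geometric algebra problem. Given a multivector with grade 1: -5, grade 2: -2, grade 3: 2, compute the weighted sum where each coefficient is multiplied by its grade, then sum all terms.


Grade-weighted sum = sum of grade_k * coefficient_k
1*(-5) = -5
2*(-2) = -4
3*2 = 6
Total = -5 + (-4) + 6 = -3


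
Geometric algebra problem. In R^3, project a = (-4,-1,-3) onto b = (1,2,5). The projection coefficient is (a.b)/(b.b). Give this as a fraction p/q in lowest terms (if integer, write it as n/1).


Projection coefficient = (a . b) / (b . b)
a . b = (-4)*1 + (-1)*2 + (-3)*5
= -4 + (-2) + (-15) = -21
b . b = 1^2 + 2^2 + 5^2
= 1 + 4 + 25 = 30
Coefficient = -21/30
In lowest terms: -7/10


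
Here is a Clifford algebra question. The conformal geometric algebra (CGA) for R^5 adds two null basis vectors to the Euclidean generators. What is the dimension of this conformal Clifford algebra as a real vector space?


The conformal model of R^5 uses Cl(6,1): the 5 Euclidean generators plus two extra orthogonal generators e+ (e+^2 = +1) and e- (e-^2 = -1), from which the null vectors e0, einf are built.
Number of generators m = 5 + 2 = 7.
dim Cl(p,q) = 2^m = 2^7 = 128


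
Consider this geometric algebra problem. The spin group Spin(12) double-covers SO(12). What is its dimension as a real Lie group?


Spin(n) double-covers SO(n); both have Lie algebra so(n) of dimension n(n-1)/2.
n = 12
n(n-1) = 12 * 11 = 132
dim Spin(12) = 132/2 = 66


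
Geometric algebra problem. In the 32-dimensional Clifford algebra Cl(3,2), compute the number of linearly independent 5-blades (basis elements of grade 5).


Number of grade-k basis blades in Cl(p,q) with n = p + q is C(n, k).
n = 3 + 2 = 5
C(5, 5) = 5! / (5! * 0!)
= 120 / (120 * 1)
= 1


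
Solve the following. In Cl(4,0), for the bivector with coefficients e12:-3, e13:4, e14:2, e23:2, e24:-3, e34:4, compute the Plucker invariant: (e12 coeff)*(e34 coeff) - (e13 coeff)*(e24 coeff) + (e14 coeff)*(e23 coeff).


Plucker relation: af - be + cd
a*f = (-3)*4 = -12
b*e = 4*(-3) = -12
c*d = 2*2 = 4
af - be + cd = -12 - (-12) + 4
= 4


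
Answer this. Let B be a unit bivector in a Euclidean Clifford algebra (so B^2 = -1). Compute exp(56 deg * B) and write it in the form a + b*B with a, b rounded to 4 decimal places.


For a unit bivector B with B^2 = -1, the exponential series gives
e^(theta*B) = cos(theta) + sin(theta)*B (the GA analogue of Euler's formula).
theta = 56 degrees = 0.977384 rad
cos(56 deg) = 0.5592
sin(56 deg) = 0.8290
exp(theta*B) = 0.5592 + 0.8290*B


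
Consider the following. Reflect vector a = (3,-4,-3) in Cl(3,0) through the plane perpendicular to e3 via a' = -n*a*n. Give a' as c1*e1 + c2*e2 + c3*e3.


Reflection formula: a' = -n*a*n, with n = e3 (unit vector, n^2 = 1).
For reflection through hyperplane perp to e3:
The component along e3 flips sign, others stay.
a = (3, -4, -3)
a' = (3, -4, 3)
a' = 3*e1 - 4*e2 + 3*e3


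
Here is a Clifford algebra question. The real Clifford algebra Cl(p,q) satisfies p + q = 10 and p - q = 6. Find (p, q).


We need p + q = 10 and p - q = 6.
Adding: 2p = 10 + 6 = 16, so p = 8.
Then q = 10 - 8 = 2.
(p, q) = (8, 2)


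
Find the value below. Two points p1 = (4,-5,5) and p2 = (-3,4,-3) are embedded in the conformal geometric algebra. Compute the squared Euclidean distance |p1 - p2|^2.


p1 - p2 = (7, -9, 8)
|p1 - p2|^2 = 7^2 + (-9)^2 + 8^2
= 49 + 81 + 64
= 194


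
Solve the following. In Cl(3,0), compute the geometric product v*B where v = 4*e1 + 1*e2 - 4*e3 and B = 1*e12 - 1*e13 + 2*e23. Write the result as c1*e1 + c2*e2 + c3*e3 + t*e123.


vB has grade-1 (vector) and grade-3 (trivector) parts: vB = (v _| B) + (v ^ B).
Vector part <vB>_1:
  e1: -v2*b12 - v3*b13 = -(1)*(1) - (-4)*(-1) = -5
  e2: v1*b12 - v3*b23 = (4)*(1) - (-4)*(2) = 12
  e3: v1*b13 + v2*b23 = (4)*(-1) + (1)*(2) = -2
Trivector part <vB>_3:
  e123: v1*b23 - v2*b13 + v3*b12 = (4)*(2) - (1)*(-1) + (-4)*(1) = 5
vB = -5*e1 + 12*e2 - 2*e3 + 5*e123


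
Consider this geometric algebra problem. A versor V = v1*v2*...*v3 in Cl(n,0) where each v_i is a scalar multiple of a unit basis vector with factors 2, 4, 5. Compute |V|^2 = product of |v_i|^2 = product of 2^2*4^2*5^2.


Each vector v_i has |v_i|^2 = s_i^2
Squared scales: 2^2 = 4, 4^2 = 16, 5^2 = 25
|V|^2 = 4 * 16 * 25
= 1600


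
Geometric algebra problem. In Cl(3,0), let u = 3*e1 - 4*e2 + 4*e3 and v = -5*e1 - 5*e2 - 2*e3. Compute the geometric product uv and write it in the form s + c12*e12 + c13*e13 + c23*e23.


In Cl(3,0): e_i^2 = 1, e_ie_j = -e_je_i for i != j.
Scalar part = u . v = 3*(-5) + (-4)*(-5) + 4*(-2)
= -15 + 20 + (-8) = -3
e12 coeff = 3*(-5) - (-4)*(-5) = -15 - 20 = -35
e13 coeff = 3*(-2) - 4*(-5) = -6 - (-20) = 14
e23 coeff = (-4)*(-2) - 4*(-5) = 8 - (-20) = 28
uv = -3 - 35*e12 + 14*e13 + 28*e23


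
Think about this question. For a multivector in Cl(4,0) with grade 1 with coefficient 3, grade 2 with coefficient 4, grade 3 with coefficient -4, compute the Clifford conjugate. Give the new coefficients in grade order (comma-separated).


Clifford conjugate sign for grade k: (-1)^(k(k+1)/2)
Grade 1: (-1)^(1*2/2) = (-1)^1 = -1, coeff 3 -> -3
Grade 2: (-1)^(2*3/2) = (-1)^3 = -1, coeff 4 -> -4
Grade 3: (-1)^(3*4/2) = (-1)^6 = 1, coeff -4 -> -4
Conjugated coefficients: -3, -4, -4


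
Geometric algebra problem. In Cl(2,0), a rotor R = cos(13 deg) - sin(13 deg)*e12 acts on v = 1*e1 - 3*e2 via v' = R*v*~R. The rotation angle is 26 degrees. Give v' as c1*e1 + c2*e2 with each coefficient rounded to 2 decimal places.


Rotor R = cos(13deg) - sin(13deg)*e12
Rotation angle theta = 2 * 13 = 26 degrees
v' = R*v*~R rotates v by theta.
cos(26deg) = 0.8988, sin(26deg) = 0.4384
v'_1 = 1*cos(26deg) - (-3)*sin(26deg)
= 1*0.8988 - (-3)*0.4384
= 2.21
v'_2 = 1*sin(26deg) + (-3)*cos(26deg)
= 1*0.4384 + (-3)*0.8988
= -2.26
v' = 2.21*e1 - 2.26*e2


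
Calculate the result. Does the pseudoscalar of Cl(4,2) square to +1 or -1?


The pseudoscalar I = e1...e_n (product of all n generators) of Cl(p,q) satisfies I^2 = (-1)^(q + n(n-1)/2).
p = 4, q = 2, n = p + q = 6
n(n-1)/2 = 6 * 5 / 2 = 15
Exponent = q + n(n-1)/2 = 2 + 15 = 17
I^2 = (-1)^17 = -1


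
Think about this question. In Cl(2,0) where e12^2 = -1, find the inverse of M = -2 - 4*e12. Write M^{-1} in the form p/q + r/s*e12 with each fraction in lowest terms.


M = -2 - 4*e12, where e12^2 = -1.
Since M commutes with its reverse ~M = a - b*e12, M * ~M = a^2 - b^2*e12^2 = a^2 + b^2.
So M^{-1} = ~M / (a^2 + b^2) = (a - b*e12)/(a^2 + b^2).
a^2 + b^2 = 4 + 16 = 20
Scalar part = -2/20 = -1/10
Bivector coeff = 4/20 = 1/5
M^{-1} = -1/10 + 1/5*e12


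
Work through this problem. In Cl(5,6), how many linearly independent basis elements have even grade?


Even subalgebra dimension = 2^(n-1)
n = 5 + 6 = 11
2^(11 - 1) = 2^10 = 1024
Verification: sum of C(11,k) for even k = 1 + 55 + 330 + 462 + 165 + 11 = 1024
Result = 1024


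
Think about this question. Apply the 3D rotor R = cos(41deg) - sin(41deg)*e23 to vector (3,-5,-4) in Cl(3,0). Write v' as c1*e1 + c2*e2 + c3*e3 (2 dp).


Rotor R = cos(41deg) - sin(41deg)*e23
Rotation angle theta = 2 * 41 = 82 degrees in the e23 plane (e2 -> e3).
The component perpendicular to the plane (e1) is invariant: v'_1 = v1 = 3.00
cos(82deg) = 0.1392, sin(82deg) = 0.9903
v'_2 = v2*cos(theta) - v3*sin(theta) = -5*0.1392 - (-4)*0.9903 = 3.27
v'_3 = v2*sin(theta) + v3*cos(theta) = -5*0.9903 + (-4)*0.1392 = -5.51
v' = 3.00*e1 + 3.27*e2 - 5.51*e3


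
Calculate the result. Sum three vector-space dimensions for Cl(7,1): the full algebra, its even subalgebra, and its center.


n = 7 + 1 = 8
Total dim = 2^8 = 256
Even subalgebra dim = 2^7 = 128
n is even, so center dim = 1
Sum = 256 + 128 + 1 = 385


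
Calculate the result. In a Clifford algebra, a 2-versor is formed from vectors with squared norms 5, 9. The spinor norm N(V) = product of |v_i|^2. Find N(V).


Spinor norm N(V) = |v1|^2 * |v2|^2 * ... * |v2|^2
= 5 * 9
Running product: 5, 45
N(V) = 45


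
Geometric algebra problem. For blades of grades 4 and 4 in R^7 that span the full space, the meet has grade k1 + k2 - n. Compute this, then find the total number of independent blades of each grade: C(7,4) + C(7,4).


Meet grade = grade(A) + grade(B) - n
= 4 + 4 - 7 = 1
C(7,4) = 35
C(7,4) = 35
dim_A + dim_B = 35 + 35 = 70


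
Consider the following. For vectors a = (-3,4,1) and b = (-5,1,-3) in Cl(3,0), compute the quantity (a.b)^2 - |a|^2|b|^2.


a . b = (-3)*(-5) + 4*1 + 1*(-3)
= 15 + 4 + (-3) = 16
|a|^2 = (-3)^2 + 4^2 + 1^2 = 26
|b|^2 = (-5)^2 + 1^2 + (-3)^2 = 35
(a.b)^2 = 16^2 = 256
|a|^2 * |b|^2 = 26 * 35 = 910
Result = 256 - 910 = -654


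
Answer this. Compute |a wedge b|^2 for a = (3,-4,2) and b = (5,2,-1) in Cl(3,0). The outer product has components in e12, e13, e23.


a wedge b = (a1*b2 - a2*b1)*e12 + (a1*b3 - a3*b1)*e13 + (a2*b3 - a3*b2)*e23
e12 coeff: 3*2 - (-4)*5 = 6 - (-20) = 26
e13 coeff: 3*(-1) - 2*5 = -3 - 10 = -13
e23 coeff: (-4)*(-1) - 2*2 = 4 - 4 = 0
|a wedge b|^2 = 26^2 + (-13)^2 + 0^2
= 676 + 169 + 0
= 845


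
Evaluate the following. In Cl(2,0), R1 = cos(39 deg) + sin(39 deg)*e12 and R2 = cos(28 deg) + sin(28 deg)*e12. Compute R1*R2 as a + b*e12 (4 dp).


Same-plane rotors commute and their half-angles add:
R1*R2 = cos(a1 + a2) + sin(a1 + a2)*e12.
a1 + a2 = 39 + 28 = 67 deg
cos(67 deg) = 0.3907
sin(67 deg) = 0.9205
R1*R2 = 0.3907 + 0.9205*e12


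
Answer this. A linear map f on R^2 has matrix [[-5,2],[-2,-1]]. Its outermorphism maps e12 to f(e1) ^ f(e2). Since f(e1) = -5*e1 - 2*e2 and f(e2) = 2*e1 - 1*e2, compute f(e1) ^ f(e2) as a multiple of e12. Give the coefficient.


The outermorphism of a linear map f sends e1^e2 to f(e1)^f(e2).
f(e1) = -5*e1 - 2*e2
f(e2) = 2*e1 - 1*e2
f(e1) ^ f(e2) = (-5*e1 - 2*e2) ^ (2*e1 - 1*e2)
= (-5)*(-1)*e12 + (-2)*2*e21
= (5 - (-4))*e12
= 9*e12
Coefficient = 9


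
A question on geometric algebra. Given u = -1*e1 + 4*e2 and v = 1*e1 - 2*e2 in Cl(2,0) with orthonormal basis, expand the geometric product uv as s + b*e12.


Expand: (-1*e1 + 4*e2)(1*e1 - 2*e2)
= (-1)*1*e1e1 + (-1)*(-2)*e1e2 + 4*1*e2e1 + 4*(-2)*e2e2
Using e1^2 = e2^2 = 1, e2e1 = -e1e2:
Scalar part s = (-1)*1 + 4*(-2) = -1 + (-8) = -9
Bivector part b = (-1)*(-2) - 4*1 = 2 - 4 = -2
uv = -9 - 2*e12


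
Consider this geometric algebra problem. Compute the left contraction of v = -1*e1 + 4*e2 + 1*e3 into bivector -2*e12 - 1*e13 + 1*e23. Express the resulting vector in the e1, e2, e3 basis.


Left contraction v _| B = <vB>_1 (grade-1 part of the geometric product vB).
Using e1_|e12 = e2, e2_|e12 = -e1, e1_|e13 = e3, e3_|e13 = -e1, e2_|e23 = e3, e3_|e23 = -e2:
e1 coeff: -v2*b12 - v3*b13 = -(4)*(-2) - (1)*(-1) = 9
e2 coeff: v1*b12 - v3*b23 = (-1)*(-2) - (1)*(1) = 1
e3 coeff: v1*b13 + v2*b23 = (-1)*(-1) + (4)*(1) = 5
v _| B = 9*e1 + 1*e2 + 5*e3


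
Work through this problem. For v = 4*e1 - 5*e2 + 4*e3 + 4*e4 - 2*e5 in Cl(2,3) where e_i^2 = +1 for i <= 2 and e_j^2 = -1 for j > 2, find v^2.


v^2 = sum of c_i^2 * e_i^2
Positive signature terms (e_i^2 = +1): 4^2 + (-5)^2 = 41
Negative signature terms (e_j^2 = -1): 4^2 + 4^2 + (-2)^2 = 36
v^2 = 41 - 36 = 5


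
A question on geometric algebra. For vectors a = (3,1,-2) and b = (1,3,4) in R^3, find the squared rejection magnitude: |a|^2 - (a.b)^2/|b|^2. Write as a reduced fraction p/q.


|a|^2 = 3^2 + 1^2 + (-2)^2 = 14
|b|^2 = 1^2 + 3^2 + 4^2 = 26
a . b = 3*1 + 1*3 + (-2)*4 = -2
(a.b)^2 = (-2)^2 = 4
|rej|^2 = 14 - 4/26
= (364 - 4)/26
= 360/26
In lowest terms: 180/13


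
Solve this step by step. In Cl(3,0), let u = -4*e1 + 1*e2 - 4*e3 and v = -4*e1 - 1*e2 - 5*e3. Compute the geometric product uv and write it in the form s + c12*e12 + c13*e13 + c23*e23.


In Cl(3,0): e_i^2 = 1, e_ie_j = -e_je_i for i != j.
Scalar part = u . v = (-4)*(-4) + 1*(-1) + (-4)*(-5)
= 16 + (-1) + 20 = 35
e12 coeff = (-4)*(-1) - 1*(-4) = 4 - (-4) = 8
e13 coeff = (-4)*(-5) - (-4)*(-4) = 20 - 16 = 4
e23 coeff = 1*(-5) - (-4)*(-1) = -5 - 4 = -9
uv = 35 + 8*e12 + 4*e13 - 9*e23


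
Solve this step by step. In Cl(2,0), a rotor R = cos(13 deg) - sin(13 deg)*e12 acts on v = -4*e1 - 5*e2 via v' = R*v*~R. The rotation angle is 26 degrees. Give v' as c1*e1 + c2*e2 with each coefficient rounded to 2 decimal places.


Rotor R = cos(13deg) - sin(13deg)*e12
Rotation angle theta = 2 * 13 = 26 degrees
v' = R*v*~R rotates v by theta.
cos(26deg) = 0.8988, sin(26deg) = 0.4384
v'_1 = -4*cos(26deg) - (-5)*sin(26deg)
= -4*0.8988 - (-5)*0.4384
= -1.40
v'_2 = -4*sin(26deg) + (-5)*cos(26deg)
= -4*0.4384 + (-5)*0.8988
= -6.25
v' = -1.40*e1 - 6.25*e2


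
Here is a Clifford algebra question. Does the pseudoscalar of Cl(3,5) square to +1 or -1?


The pseudoscalar I = e1...e_n (product of all n generators) of Cl(p,q) satisfies I^2 = (-1)^(q + n(n-1)/2).
p = 3, q = 5, n = p + q = 8
n(n-1)/2 = 8 * 7 / 2 = 28
Exponent = q + n(n-1)/2 = 5 + 28 = 33
I^2 = (-1)^33 = -1


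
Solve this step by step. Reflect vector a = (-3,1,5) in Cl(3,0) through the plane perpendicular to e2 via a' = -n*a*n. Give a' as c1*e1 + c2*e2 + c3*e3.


Reflection formula: a' = -n*a*n, with n = e2 (unit vector, n^2 = 1).
For reflection through hyperplane perp to e2:
The component along e2 flips sign, others stay.
a = (-3, 1, 5)
a' = (-3, -1, 5)
a' = -3*e1 - 1*e2 + 5*e3


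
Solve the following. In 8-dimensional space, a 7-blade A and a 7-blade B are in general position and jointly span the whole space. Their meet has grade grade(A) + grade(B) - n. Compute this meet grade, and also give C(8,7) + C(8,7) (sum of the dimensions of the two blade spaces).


Meet grade = grade(A) + grade(B) - n
= 7 + 7 - 8 = 6
C(8,7) = 8
C(8,7) = 8
dim_A + dim_B = 8 + 8 = 16


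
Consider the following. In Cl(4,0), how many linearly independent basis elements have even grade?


Even subalgebra dimension = 2^(n-1)
n = 4 + 0 = 4
2^(4 - 1) = 2^3 = 8
Verification: sum of C(4,k) for even k = 1 + 6 + 1 = 8
Result = 8


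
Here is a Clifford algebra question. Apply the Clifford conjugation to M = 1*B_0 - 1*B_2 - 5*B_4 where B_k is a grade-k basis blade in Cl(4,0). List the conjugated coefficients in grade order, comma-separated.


Clifford conjugate sign for grade k: (-1)^(k(k+1)/2)
Grade 0: (-1)^(0*1/2) = (-1)^0 = 1, coeff 1 -> 1
Grade 2: (-1)^(2*3/2) = (-1)^3 = -1, coeff -1 -> 1
Grade 4: (-1)^(4*5/2) = (-1)^10 = 1, coeff -5 -> -5
Conjugated coefficients: 1, 1, -5


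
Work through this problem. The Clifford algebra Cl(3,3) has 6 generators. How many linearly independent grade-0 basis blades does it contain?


Number of grade-k basis blades in Cl(p,q) with n = p + q is C(n, k).
n = 3 + 3 = 6
C(6, 0) = 6! / (0! * 6!)
= 720 / (1 * 720)
= 1


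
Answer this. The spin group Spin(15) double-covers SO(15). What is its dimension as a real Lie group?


Spin(n) double-covers SO(n); both have Lie algebra so(n) of dimension n(n-1)/2.
n = 15
n(n-1) = 15 * 14 = 210
dim Spin(15) = 210/2 = 105


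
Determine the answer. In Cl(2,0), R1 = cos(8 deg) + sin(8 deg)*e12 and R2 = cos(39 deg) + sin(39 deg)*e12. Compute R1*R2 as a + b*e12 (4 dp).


Same-plane rotors commute and their half-angles add:
R1*R2 = cos(a1 + a2) + sin(a1 + a2)*e12.
a1 + a2 = 8 + 39 = 47 deg
cos(47 deg) = 0.6820
sin(47 deg) = 0.7314
R1*R2 = 0.6820 + 0.7314*e12


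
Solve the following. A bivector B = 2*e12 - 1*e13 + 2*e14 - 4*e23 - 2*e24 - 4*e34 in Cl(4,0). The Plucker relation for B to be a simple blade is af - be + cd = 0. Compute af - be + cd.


Plucker relation: af - be + cd
a*f = 2*(-4) = -8
b*e = (-1)*(-2) = 2
c*d = 2*(-4) = -8
af - be + cd = -8 - 2 + (-8)
= -18


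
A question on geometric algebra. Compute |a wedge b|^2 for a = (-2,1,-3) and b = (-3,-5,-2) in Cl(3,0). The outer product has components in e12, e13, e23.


a wedge b = (a1*b2 - a2*b1)*e12 + (a1*b3 - a3*b1)*e13 + (a2*b3 - a3*b2)*e23
e12 coeff: (-2)*(-5) - 1*(-3) = 10 - (-3) = 13
e13 coeff: (-2)*(-2) - (-3)*(-3) = 4 - 9 = -5
e23 coeff: 1*(-2) - (-3)*(-5) = -2 - 15 = -17
|a wedge b|^2 = 13^2 + (-5)^2 + (-17)^2
= 169 + 25 + 289
= 483


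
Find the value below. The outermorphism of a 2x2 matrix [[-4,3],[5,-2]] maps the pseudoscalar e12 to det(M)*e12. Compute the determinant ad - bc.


The outermorphism of a linear map f sends e1^e2 to f(e1)^f(e2).
f(e1) = -4*e1 + 5*e2
f(e2) = 3*e1 - 2*e2
f(e1) ^ f(e2) = (-4*e1 + 5*e2) ^ (3*e1 - 2*e2)
= (-4)*(-2)*e12 + 5*3*e21
= (8 - 15)*e12
= -7*e12
Coefficient = -7


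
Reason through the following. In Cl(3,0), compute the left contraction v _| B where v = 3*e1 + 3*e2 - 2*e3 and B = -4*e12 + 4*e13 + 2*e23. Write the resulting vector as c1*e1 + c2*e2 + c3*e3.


Left contraction v _| B = <vB>_1 (grade-1 part of the geometric product vB).
Using e1_|e12 = e2, e2_|e12 = -e1, e1_|e13 = e3, e3_|e13 = -e1, e2_|e23 = e3, e3_|e23 = -e2:
e1 coeff: -v2*b12 - v3*b13 = -(3)*(-4) - (-2)*(4) = 20
e2 coeff: v1*b12 - v3*b23 = (3)*(-4) - (-2)*(2) = -8
e3 coeff: v1*b13 + v2*b23 = (3)*(4) + (3)*(2) = 18
v _| B = 20*e1 - 8*e2 + 18*e3


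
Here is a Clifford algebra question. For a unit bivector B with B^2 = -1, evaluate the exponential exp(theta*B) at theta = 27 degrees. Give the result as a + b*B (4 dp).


For a unit bivector B with B^2 = -1, the exponential series gives
e^(theta*B) = cos(theta) + sin(theta)*B (the GA analogue of Euler's formula).
theta = 27 degrees = 0.471239 rad
cos(27 deg) = 0.8910
sin(27 deg) = 0.4540
exp(theta*B) = 0.8910 + 0.4540*B


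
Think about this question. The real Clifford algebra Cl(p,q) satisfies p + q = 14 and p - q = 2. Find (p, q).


We need p + q = 14 and p - q = 2.
Adding: 2p = 14 + 2 = 16, so p = 8.
Then q = 14 - 8 = 6.
(p, q) = (8, 6)


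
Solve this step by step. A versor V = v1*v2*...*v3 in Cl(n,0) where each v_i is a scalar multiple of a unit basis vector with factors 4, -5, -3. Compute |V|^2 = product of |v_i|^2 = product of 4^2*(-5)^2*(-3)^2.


Each vector v_i has |v_i|^2 = s_i^2
Squared scales: 4^2 = 16, (-5)^2 = 25, (-3)^2 = 9
|V|^2 = 16 * 25 * 9
= 3600


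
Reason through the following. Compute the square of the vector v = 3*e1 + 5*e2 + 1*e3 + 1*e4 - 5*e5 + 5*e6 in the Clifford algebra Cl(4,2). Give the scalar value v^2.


v^2 = sum of c_i^2 * e_i^2
Positive signature terms (e_i^2 = +1): 3^2 + 5^2 + 1^2 + 1^2 = 36
Negative signature terms (e_j^2 = -1): (-5)^2 + 5^2 = 50
v^2 = 36 - 50 = -14


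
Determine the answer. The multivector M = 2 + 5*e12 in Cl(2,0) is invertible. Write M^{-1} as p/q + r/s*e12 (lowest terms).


M = 2 + 5*e12, where e12^2 = -1.
Since M commutes with its reverse ~M = a - b*e12, M * ~M = a^2 - b^2*e12^2 = a^2 + b^2.
So M^{-1} = ~M / (a^2 + b^2) = (a - b*e12)/(a^2 + b^2).
a^2 + b^2 = 4 + 25 = 29
Scalar part = 2/29 = 2/29
Bivector coeff = -5/29 = -5/29
M^{-1} = 2/29 - 5/29*e12
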